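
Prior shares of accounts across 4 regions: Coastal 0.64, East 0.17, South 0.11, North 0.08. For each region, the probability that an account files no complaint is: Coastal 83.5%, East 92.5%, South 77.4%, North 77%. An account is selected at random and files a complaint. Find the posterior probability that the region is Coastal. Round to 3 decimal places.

0.653

Taking complements, P(complaint | each) = Coastal 0.165, East 0.075, South 0.226, North 0.23.
Compute prior × likelihood for every hypothesis:
  Coastal: 0.64 × 0.165 = 0.1056
  East: 0.17 × 0.075 = 0.01275
  South: 0.11 × 0.226 = 0.02486
  North: 0.08 × 0.23 = 0.0184
Sum = 0.16161.
P(Coastal | evidence) = 0.1056 / 0.16161 ≈ 0.653.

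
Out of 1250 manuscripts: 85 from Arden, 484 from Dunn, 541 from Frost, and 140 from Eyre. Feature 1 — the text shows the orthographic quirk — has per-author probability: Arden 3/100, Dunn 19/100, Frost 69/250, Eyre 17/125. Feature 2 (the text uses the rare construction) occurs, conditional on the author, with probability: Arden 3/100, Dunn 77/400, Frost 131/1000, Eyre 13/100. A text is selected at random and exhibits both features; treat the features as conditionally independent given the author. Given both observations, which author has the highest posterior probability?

By Bayes' rule, posterior ∝ prior × likelihood:
  Arden: 0.068 × 0.03 × 0.03 = 0.0000612
  Dunn: 0.3872 × 0.19 × 0.1925 = 0.01416184
  Frost: 0.4328 × 0.276 × 0.131 = 0.0156483168
  Eyre: 0.112 × 0.136 × 0.13 = 0.00198016
Normalizing constant = 0.0318515168.
Largest term belongs to Frost, so Frost is most probable.

Frost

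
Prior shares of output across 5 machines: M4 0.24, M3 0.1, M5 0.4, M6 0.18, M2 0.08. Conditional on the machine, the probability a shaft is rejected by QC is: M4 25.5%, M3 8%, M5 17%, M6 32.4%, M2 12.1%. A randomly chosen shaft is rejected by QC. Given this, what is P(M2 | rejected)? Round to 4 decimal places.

By Bayes' rule, posterior ∝ prior × likelihood:
  M4: 0.24 × 0.255 = 0.0612
  M3: 0.1 × 0.08 = 0.008
  M5: 0.4 × 0.17 = 0.068
  M6: 0.18 × 0.324 = 0.05832
  M2: 0.08 × 0.121 = 0.00968
Sum = 0.2052.
P(M2 | evidence) = 0.00968 / 0.2052 ≈ 0.0472.

0.0472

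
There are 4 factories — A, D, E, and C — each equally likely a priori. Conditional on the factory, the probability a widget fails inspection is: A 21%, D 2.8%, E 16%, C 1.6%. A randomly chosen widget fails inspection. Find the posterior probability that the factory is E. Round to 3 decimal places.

Since the prior is uniform, the posterior is proportional to the likelihood:
  A: 0.21
  D: 0.028
  E: 0.16
  C: 0.016
Sum = 0.414.
P(E | evidence) = 0.16 / 0.414 ≈ 0.386.

0.386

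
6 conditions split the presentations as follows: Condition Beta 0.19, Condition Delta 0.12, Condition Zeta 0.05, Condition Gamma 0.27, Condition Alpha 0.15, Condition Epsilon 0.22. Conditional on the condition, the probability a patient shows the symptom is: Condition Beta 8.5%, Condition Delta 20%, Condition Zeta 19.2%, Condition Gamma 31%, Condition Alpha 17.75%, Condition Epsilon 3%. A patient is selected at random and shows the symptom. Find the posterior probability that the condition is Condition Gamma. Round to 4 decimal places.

Compute prior × likelihood for every hypothesis:
  Condition Beta: 0.19 × 0.085 = 0.01615
  Condition Delta: 0.12 × 0.2 = 0.024
  Condition Zeta: 0.05 × 0.192 = 0.0096
  Condition Gamma: 0.27 × 0.31 = 0.0837
  Condition Alpha: 0.15 × 0.1775 = 0.026625
  Condition Epsilon: 0.22 × 0.03 = 0.0066
Total = 0.166675.
P(Condition Gamma | evidence) = 0.0837 / 0.166675 ≈ 0.5022.

0.5022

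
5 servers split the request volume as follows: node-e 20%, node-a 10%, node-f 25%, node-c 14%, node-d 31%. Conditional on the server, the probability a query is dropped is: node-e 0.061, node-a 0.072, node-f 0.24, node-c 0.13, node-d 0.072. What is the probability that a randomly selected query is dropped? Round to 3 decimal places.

0.120

Unnormalized posteriors (prior × likelihood):
  node-e: 0.2 × 0.061 = 0.0122
  node-a: 0.1 × 0.072 = 0.0072
  node-f: 0.25 × 0.24 = 0.06
  node-c: 0.14 × 0.13 = 0.0182
  node-d: 0.31 × 0.072 = 0.02232
P(dropped) = 0.0122 + 0.0072 + 0.06 + 0.0182 + 0.02232 = 0.11992 → 0.120.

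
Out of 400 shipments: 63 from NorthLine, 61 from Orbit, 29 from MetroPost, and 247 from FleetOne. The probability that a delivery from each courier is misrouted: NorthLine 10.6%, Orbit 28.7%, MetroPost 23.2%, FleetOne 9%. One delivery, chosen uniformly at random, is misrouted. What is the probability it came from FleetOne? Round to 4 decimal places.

Prior × likelihood for each hypothesis:
  NorthLine: 0.1575 × 0.106 = 0.016695
  Orbit: 0.1525 × 0.287 = 0.0437675
  MetroPost: 0.0725 × 0.232 = 0.01682
  FleetOne: 0.6175 × 0.09 = 0.055575
Sum = 0.1328575.
P(FleetOne | evidence) = 0.055575 / 0.1328575 ≈ 0.4183.

0.4183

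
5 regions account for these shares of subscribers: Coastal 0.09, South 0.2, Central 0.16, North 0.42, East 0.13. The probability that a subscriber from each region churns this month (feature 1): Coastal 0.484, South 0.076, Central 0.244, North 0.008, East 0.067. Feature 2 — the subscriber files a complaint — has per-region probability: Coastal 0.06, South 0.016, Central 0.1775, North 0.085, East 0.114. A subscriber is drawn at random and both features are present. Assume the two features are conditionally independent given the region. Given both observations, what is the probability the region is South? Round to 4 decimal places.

Compute prior × likelihood for every hypothesis:
  Coastal: 0.09 × 0.484 × 0.06 = 0.0026136
  South: 0.2 × 0.076 × 0.016 = 0.0002432
  Central: 0.16 × 0.244 × 0.1775 = 0.0069296
  North: 0.42 × 0.008 × 0.085 = 0.0002856
  East: 0.13 × 0.067 × 0.114 = 0.00099294
Total = 0.01106494.
P(South | evidence) = 0.0002432 / 0.01106494 ≈ 0.0220.

0.0220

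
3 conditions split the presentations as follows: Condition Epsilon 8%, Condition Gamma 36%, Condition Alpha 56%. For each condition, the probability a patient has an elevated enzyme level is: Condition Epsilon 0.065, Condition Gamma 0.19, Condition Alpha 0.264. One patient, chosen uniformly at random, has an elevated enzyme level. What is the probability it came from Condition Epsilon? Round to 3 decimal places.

Compute prior × likelihood for every hypothesis:
  Condition Epsilon: 0.08 × 0.065 = 0.0052
  Condition Gamma: 0.36 × 0.19 = 0.0684
  Condition Alpha: 0.56 × 0.264 = 0.14784
Normalizing constant = 0.22144.
P(Condition Epsilon | evidence) = 0.0052 / 0.22144 ≈ 0.023.

0.023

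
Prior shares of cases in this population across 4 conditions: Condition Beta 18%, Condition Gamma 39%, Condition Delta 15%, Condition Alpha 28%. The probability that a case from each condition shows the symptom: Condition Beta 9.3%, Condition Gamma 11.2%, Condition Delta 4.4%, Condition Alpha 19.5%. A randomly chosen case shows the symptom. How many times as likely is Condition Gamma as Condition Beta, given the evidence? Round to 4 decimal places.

2.6093

Prior × likelihood for each hypothesis:
  Condition Beta: 0.18 × 0.093 = 0.01674
  Condition Gamma: 0.39 × 0.112 = 0.04368
  Condition Delta: 0.15 × 0.044 = 0.0066
  Condition Alpha: 0.28 × 0.195 = 0.0546
Sum = 0.12162.
The ratio is 0.04368 / 0.01674 (the normalizer cancels) = 2.6093.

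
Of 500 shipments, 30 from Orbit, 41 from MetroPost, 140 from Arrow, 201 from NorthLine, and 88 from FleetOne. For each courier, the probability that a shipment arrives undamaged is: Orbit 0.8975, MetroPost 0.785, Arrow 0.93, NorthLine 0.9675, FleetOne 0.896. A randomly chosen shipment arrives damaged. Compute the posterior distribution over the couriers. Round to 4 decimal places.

Taking complements, P(damaged | each) = Orbit 0.1025, MetroPost 0.215, Arrow 0.07, NorthLine 0.0325, FleetOne 0.104.
By Bayes' rule, posterior ∝ prior × likelihood:
  Orbit: 0.06 × 0.1025 = 0.00615
  MetroPost: 0.082 × 0.215 = 0.01763
  Arrow: 0.28 × 0.07 = 0.0196
  NorthLine: 0.402 × 0.0325 = 0.013065
  FleetOne: 0.176 × 0.104 = 0.018304
Normalizing constant = 0.074749.
P(Orbit | damaged) = 0.00615/0.074749 ≈ 0.0823
P(MetroPost | damaged) = 0.01763/0.074749 ≈ 0.2359
P(Arrow | damaged) = 0.0196/0.074749 ≈ 0.2622
P(NorthLine | damaged) = 0.013065/0.074749 ≈ 0.1748
P(FleetOne | damaged) = 0.018304/0.074749 ≈ 0.2449
(Check: 0.0823+0.2359+0.2622+0.1748+0.2449 = 1.0001.)

Orbit 0.0823, MetroPost 0.2359, Arrow 0.2622, NorthLine 0.1748, FleetOne 0.2449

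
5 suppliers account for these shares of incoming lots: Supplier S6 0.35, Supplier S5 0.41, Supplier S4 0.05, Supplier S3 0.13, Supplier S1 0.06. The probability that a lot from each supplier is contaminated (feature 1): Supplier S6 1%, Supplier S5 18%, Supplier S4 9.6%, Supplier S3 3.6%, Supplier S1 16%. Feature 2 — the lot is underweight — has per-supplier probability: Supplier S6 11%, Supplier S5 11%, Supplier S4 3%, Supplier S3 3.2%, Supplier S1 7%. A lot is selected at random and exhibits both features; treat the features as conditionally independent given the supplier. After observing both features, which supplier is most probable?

By Bayes' rule, posterior ∝ prior × likelihood:
  Supplier S6: 0.35 × 0.01 × 0.11 = 0.000385
  Supplier S5: 0.41 × 0.18 × 0.11 = 0.008118
  Supplier S4: 0.05 × 0.096 × 0.03 = 0.000144
  Supplier S3: 0.13 × 0.036 × 0.032 = 0.00014976
  Supplier S1: 0.06 × 0.16 × 0.07 = 0.000672
Normalizing constant = 0.00946876.
Largest term belongs to Supplier S5, so Supplier S5 is most probable.

Supplier S5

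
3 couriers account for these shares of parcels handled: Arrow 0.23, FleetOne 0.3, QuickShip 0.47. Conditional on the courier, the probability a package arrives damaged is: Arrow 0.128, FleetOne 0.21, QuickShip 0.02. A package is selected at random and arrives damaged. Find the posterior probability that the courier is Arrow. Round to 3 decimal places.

Unnormalized posteriors (prior × likelihood):
  Arrow: 0.23 × 0.128 = 0.02944
  FleetOne: 0.3 × 0.21 = 0.063
  QuickShip: 0.47 × 0.02 = 0.0094
Total = 0.10184.
P(Arrow | evidence) = 0.02944 / 0.10184 ≈ 0.289.

0.289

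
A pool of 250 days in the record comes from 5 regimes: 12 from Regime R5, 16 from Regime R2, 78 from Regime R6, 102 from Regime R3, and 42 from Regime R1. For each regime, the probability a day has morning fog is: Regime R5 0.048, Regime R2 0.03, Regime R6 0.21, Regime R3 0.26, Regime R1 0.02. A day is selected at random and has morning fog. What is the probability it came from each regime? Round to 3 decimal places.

Regime R5 0.013, Regime R2 0.011, Regime R6 0.366, Regime R3 0.592, Regime R1 0.019

Compute prior × likelihood for every hypothesis:
  Regime R5: 0.048 × 0.048 = 0.002304
  Regime R2: 0.064 × 0.03 = 0.00192
  Regime R6: 0.312 × 0.21 = 0.06552
  Regime R3: 0.408 × 0.26 = 0.10608
  Regime R1: 0.168 × 0.02 = 0.00336
Total = 0.179184.
P(Regime R5 | fog) = 0.002304/0.179184 ≈ 0.013
P(Regime R2 | fog) = 0.00192/0.179184 ≈ 0.011
P(Regime R6 | fog) = 0.06552/0.179184 ≈ 0.366
P(Regime R3 | fog) = 0.10608/0.179184 ≈ 0.592
P(Regime R1 | fog) = 0.00336/0.179184 ≈ 0.019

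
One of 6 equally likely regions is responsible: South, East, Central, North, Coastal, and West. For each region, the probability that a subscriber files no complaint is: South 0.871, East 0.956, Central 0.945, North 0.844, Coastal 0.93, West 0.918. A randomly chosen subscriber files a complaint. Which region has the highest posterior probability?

Taking complements, P(complaint | each) = South 0.129, East 0.044, Central 0.055, North 0.156, Coastal 0.07, West 0.082.
With a uniform prior (1/6 each), posterior ∝ likelihood:
  South: 0.129
  East: 0.044
  Central: 0.055
  North: 0.156
  Coastal: 0.07
  West: 0.082
Sum = 0.536.
Largest term belongs to North, so North is most probable.

North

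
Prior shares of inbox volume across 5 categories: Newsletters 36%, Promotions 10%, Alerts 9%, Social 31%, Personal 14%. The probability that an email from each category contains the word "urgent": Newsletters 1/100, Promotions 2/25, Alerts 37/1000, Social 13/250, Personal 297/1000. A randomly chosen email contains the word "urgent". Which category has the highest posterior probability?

Compute prior × likelihood for every hypothesis:
  Newsletters: 0.36 × 0.01 = 0.0036
  Promotions: 0.1 × 0.08 = 0.008
  Alerts: 0.09 × 0.037 = 0.00333
  Social: 0.31 × 0.052 = 0.01612
  Personal: 0.14 × 0.297 = 0.04158
Normalizing constant = 0.07263.
Largest term belongs to Personal, so Personal is most probable.

Personal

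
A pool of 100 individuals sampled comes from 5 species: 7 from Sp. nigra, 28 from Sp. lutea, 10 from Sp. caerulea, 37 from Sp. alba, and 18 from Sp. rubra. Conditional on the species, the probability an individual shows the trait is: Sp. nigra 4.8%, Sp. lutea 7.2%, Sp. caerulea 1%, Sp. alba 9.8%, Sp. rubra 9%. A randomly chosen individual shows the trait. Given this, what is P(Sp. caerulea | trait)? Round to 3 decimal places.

0.013

Unnormalized posteriors (prior × likelihood):
  Sp. nigra: 0.07 × 0.048 = 0.00336
  Sp. lutea: 0.28 × 0.072 = 0.02016
  Sp. caerulea: 0.1 × 0.01 = 0.001
  Sp. alba: 0.37 × 0.098 = 0.03626
  Sp. rubra: 0.18 × 0.09 = 0.0162
Normalizing constant = 0.07698.
P(Sp. caerulea | evidence) = 0.001 / 0.07698 ≈ 0.013.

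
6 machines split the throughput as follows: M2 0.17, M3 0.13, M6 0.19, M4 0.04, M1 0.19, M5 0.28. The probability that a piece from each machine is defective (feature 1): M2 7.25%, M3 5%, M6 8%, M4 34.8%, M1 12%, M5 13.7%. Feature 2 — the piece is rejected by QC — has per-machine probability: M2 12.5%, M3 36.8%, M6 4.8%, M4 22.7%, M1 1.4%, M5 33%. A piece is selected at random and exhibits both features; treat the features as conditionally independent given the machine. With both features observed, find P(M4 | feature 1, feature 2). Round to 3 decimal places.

Compute prior × likelihood for every hypothesis:
  M2: 0.17 × 0.0725 × 0.125 = 0.001540625
  M3: 0.13 × 0.05 × 0.368 = 0.002392
  M6: 0.19 × 0.08 × 0.048 = 0.0007296
  M4: 0.04 × 0.348 × 0.227 = 0.00315984
  M1: 0.19 × 0.12 × 0.014 = 0.0003192
  M5: 0.28 × 0.137 × 0.33 = 0.0126588
Total = 0.020800065.
P(M4 | evidence) = 0.00315984 / 0.020800065 ≈ 0.152.

0.152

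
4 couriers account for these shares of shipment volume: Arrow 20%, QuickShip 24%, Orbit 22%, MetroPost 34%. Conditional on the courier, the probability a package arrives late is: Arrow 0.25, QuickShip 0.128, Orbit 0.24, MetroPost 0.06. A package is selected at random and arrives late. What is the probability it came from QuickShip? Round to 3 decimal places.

Prior × likelihood for each hypothesis:
  Arrow: 0.2 × 0.25 = 0.05
  QuickShip: 0.24 × 0.128 = 0.03072
  Orbit: 0.22 × 0.24 = 0.0528
  MetroPost: 0.34 × 0.06 = 0.0204
Normalizing constant = 0.15392.
P(QuickShip | evidence) = 0.03072 / 0.15392 ≈ 0.200.

0.200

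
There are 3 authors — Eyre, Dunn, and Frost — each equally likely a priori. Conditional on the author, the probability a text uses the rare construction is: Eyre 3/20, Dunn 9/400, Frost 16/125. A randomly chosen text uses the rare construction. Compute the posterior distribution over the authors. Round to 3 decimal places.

Eyre 0.499, Dunn 0.075, Frost 0.426

Since the prior is uniform, the posterior is proportional to the likelihood:
  Eyre: 0.15
  Dunn: 0.0225
  Frost: 0.128
Sum = 0.3005.
P(Eyre | rare-form) = 0.15/0.3005 ≈ 0.499
P(Dunn | rare-form) = 0.0225/0.3005 ≈ 0.075
P(Frost | rare-form) = 0.128/0.3005 ≈ 0.426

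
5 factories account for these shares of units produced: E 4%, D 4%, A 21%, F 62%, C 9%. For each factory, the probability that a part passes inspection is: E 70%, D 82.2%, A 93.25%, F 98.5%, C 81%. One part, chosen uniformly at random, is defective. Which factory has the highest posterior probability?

Taking complements, P(defective | each) = E 0.3, D 0.178, A 0.0675, F 0.015, C 0.19.
Unnormalized posteriors (prior × likelihood):
  E: 0.04 × 0.3 = 0.012
  D: 0.04 × 0.178 = 0.00712
  A: 0.21 × 0.0675 = 0.014175
  F: 0.62 × 0.015 = 0.0093
  C: 0.09 × 0.19 = 0.0171
Sum = 0.059695.
Largest term belongs to C, so C is most probable.

C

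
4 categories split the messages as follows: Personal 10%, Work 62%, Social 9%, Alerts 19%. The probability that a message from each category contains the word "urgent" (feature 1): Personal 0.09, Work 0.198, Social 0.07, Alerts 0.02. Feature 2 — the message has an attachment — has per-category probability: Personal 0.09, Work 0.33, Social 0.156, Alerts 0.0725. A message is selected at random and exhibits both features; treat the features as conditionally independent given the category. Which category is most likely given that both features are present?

Prior × likelihood for each hypothesis:
  Personal: 0.1 × 0.09 × 0.09 = 0.00081
  Work: 0.62 × 0.198 × 0.33 = 0.0405108
  Social: 0.09 × 0.07 × 0.156 = 0.0009828
  Alerts: 0.19 × 0.02 × 0.0725 = 0.0002755
Total = 0.0425791.
Largest term belongs to Work, so Work is most probable.

Work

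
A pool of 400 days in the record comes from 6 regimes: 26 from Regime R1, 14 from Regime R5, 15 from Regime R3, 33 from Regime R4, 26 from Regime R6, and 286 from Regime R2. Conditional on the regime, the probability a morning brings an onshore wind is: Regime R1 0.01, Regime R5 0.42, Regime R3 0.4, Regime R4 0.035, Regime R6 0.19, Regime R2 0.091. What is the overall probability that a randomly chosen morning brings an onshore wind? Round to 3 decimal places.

0.111

By Bayes' rule, posterior ∝ prior × likelihood:
  Regime R1: 0.065 × 0.01 = 0.00065
  Regime R5: 0.035 × 0.42 = 0.0147
  Regime R3: 0.0375 × 0.4 = 0.015
  Regime R4: 0.0825 × 0.035 = 0.0028875
  Regime R6: 0.065 × 0.19 = 0.01235
  Regime R2: 0.715 × 0.091 = 0.065065
P(onshore) = 0.00065 + 0.0147 + 0.015 + 0.0028875 + 0.01235 + 0.065065 = 0.1106525 → 0.111.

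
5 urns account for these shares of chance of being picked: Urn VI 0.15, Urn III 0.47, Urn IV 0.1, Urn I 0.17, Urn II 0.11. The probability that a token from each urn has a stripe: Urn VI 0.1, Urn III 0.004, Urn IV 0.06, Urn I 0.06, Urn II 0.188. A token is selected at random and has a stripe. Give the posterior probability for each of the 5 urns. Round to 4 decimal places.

By Bayes' rule, posterior ∝ prior × likelihood:
  Urn VI: 0.15 × 0.1 = 0.015
  Urn III: 0.47 × 0.004 = 0.00188
  Urn IV: 0.1 × 0.06 = 0.006
  Urn I: 0.17 × 0.06 = 0.0102
  Urn II: 0.11 × 0.188 = 0.02068
Normalizing constant = 0.05376.
P(Urn VI | striped) = 0.015/0.05376 ≈ 0.2790
P(Urn III | striped) = 0.00188/0.05376 ≈ 0.0350
P(Urn IV | striped) = 0.006/0.05376 ≈ 0.1116
P(Urn I | striped) = 0.0102/0.05376 ≈ 0.1897
P(Urn II | striped) = 0.02068/0.05376 ≈ 0.3847

Urn VI 0.2790, Urn III 0.0350, Urn IV 0.1116, Urn I 0.1897, Urn II 0.3847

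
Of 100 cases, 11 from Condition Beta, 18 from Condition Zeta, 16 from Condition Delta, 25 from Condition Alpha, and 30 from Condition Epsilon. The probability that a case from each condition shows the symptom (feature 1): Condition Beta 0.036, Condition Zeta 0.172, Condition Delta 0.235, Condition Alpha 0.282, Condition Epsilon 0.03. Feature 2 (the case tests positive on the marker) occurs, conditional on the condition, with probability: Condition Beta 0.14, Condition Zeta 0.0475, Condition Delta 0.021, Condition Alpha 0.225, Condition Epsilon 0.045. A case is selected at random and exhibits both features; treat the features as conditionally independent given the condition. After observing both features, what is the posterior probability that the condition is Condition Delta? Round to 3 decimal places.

Prior × likelihood for each hypothesis:
  Condition Beta: 0.11 × 0.036 × 0.14 = 0.0005544
  Condition Zeta: 0.18 × 0.172 × 0.0475 = 0.0014706
  Condition Delta: 0.16 × 0.235 × 0.021 = 0.0007896
  Condition Alpha: 0.25 × 0.282 × 0.225 = 0.0158625
  Condition Epsilon: 0.3 × 0.03 × 0.045 = 0.000405
Total = 0.0190821.
P(Condition Delta | evidence) = 0.0007896 / 0.0190821 ≈ 0.041.

0.041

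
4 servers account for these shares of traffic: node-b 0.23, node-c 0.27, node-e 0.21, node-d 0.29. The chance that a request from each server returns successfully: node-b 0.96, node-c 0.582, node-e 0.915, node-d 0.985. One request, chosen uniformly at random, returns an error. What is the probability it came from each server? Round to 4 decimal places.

Taking complements, P(error | each) = node-b 0.04, node-c 0.418, node-e 0.085, node-d 0.015.
By Bayes' rule, posterior ∝ prior × likelihood:
  node-b: 0.23 × 0.04 = 0.0092
  node-c: 0.27 × 0.418 = 0.11286
  node-e: 0.21 × 0.085 = 0.01785
  node-d: 0.29 × 0.015 = 0.00435
Normalizing constant = 0.14426.
P(node-b | error) = 0.0092/0.14426 ≈ 0.0638
P(node-c | error) = 0.11286/0.14426 ≈ 0.7823
P(node-e | error) = 0.01785/0.14426 ≈ 0.1237
P(node-d | error) = 0.00435/0.14426 ≈ 0.0302
(Check: 0.0638+0.7823+0.1237+0.0302 = 1.0000.)

node-b 0.0638, node-c 0.7823, node-e 0.1237, node-d 0.0302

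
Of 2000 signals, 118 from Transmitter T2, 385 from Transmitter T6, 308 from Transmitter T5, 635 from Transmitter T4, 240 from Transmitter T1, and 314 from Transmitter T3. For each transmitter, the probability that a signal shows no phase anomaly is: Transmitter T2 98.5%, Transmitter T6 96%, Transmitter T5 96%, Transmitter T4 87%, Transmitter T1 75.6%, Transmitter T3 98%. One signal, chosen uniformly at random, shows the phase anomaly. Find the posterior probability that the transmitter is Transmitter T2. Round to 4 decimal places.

0.0100

Taking complements, P(anomaly | each) = Transmitter T2 0.015, Transmitter T6 0.04, Transmitter T5 0.04, Transmitter T4 0.13, Transmitter T1 0.244, Transmitter T3 0.02.
By Bayes' rule, posterior ∝ prior × likelihood:
  Transmitter T2: 0.059 × 0.015 = 0.000885
  Transmitter T6: 0.1925 × 0.04 = 0.0077
  Transmitter T5: 0.154 × 0.04 = 0.00616
  Transmitter T4: 0.3175 × 0.13 = 0.041275
  Transmitter T1: 0.12 × 0.244 = 0.02928
  Transmitter T3: 0.157 × 0.02 = 0.00314
Total = 0.08844.
P(Transmitter T2 | evidence) = 0.000885 / 0.08844 ≈ 0.0100.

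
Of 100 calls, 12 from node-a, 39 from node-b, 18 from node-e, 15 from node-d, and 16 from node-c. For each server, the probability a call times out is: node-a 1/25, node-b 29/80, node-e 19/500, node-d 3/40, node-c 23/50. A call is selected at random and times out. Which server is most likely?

node-b

Unnormalized posteriors (prior × likelihood):
  node-a: 0.12 × 0.04 = 0.0048
  node-b: 0.39 × 0.3625 = 0.141375
  node-e: 0.18 × 0.038 = 0.00684
  node-d: 0.15 × 0.075 = 0.01125
  node-c: 0.16 × 0.46 = 0.0736
Normalizing constant = 0.237865.
Largest term belongs to node-b, so node-b is most probable.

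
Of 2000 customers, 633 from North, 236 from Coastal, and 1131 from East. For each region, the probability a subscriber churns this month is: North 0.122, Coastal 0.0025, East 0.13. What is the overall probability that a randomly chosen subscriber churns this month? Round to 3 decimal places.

By Bayes' rule, posterior ∝ prior × likelihood:
  North: 0.3165 × 0.122 = 0.038613
  Coastal: 0.118 × 0.0025 = 0.000295
  East: 0.5655 × 0.13 = 0.073515
P(churn) = 0.038613 + 0.000295 + 0.073515 = 0.112423 → 0.112.

0.112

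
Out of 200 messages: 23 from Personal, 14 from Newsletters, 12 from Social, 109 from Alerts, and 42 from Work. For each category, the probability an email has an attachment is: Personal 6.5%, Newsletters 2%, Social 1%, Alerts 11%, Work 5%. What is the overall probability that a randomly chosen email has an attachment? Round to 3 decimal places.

0.080

By Bayes' rule, posterior ∝ prior × likelihood:
  Personal: 0.115 × 0.065 = 0.007475
  Newsletters: 0.07 × 0.02 = 0.0014
  Social: 0.06 × 0.01 = 0.0006
  Alerts: 0.545 × 0.11 = 0.05995
  Work: 0.21 × 0.05 = 0.0105
P(attachment) = 0.007475 + 0.0014 + 0.0006 + 0.05995 + 0.0105 = 0.079925 → 0.080.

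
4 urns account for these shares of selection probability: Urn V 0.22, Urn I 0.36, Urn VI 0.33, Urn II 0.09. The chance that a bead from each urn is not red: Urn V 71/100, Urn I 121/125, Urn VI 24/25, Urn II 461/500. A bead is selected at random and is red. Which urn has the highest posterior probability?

Taking complements, P(red | each) = Urn V 0.29, Urn I 0.032, Urn VI 0.04, Urn II 0.078.
Prior × likelihood for each hypothesis:
  Urn V: 0.22 × 0.29 = 0.0638
  Urn I: 0.36 × 0.032 = 0.01152
  Urn VI: 0.33 × 0.04 = 0.0132
  Urn II: 0.09 × 0.078 = 0.00702
Total = 0.09554.
Largest term belongs to Urn V, so Urn V is most probable.

Urn V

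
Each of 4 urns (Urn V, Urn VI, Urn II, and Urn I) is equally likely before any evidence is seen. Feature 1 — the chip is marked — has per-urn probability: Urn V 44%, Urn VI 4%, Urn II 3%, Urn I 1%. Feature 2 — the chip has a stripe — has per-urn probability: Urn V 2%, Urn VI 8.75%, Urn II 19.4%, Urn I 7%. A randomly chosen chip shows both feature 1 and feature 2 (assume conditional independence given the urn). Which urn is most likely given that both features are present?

Urn V

With a uniform prior (1/4 each), posterior ∝ likelihood:
  Urn V: 0.44 × 0.02 = 0.0088
  Urn VI: 0.04 × 0.0875 = 0.0035
  Urn II: 0.03 × 0.194 = 0.00582
  Urn I: 0.01 × 0.07 = 0.0007
Sum = 0.01882.
Largest term belongs to Urn V, so Urn V is most probable.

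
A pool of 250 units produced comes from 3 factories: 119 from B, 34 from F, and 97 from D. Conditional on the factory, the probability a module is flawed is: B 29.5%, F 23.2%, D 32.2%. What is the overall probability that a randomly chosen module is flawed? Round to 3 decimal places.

By Bayes' rule, posterior ∝ prior × likelihood:
  B: 0.476 × 0.295 = 0.14042
  F: 0.136 × 0.232 = 0.031552
  D: 0.388 × 0.322 = 0.124936
P(flawed) = 0.14042 + 0.031552 + 0.124936 = 0.296908 → 0.297.

0.297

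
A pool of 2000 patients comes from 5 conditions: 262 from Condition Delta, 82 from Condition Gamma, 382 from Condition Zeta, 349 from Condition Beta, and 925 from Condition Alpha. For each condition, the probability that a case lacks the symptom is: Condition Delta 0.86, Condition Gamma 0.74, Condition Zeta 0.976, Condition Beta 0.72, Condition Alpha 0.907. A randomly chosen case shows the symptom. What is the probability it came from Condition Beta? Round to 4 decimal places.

0.3895

Taking complements, P(symptomatic | each) = Condition Delta 0.14, Condition Gamma 0.26, Condition Zeta 0.024, Condition Beta 0.28, Condition Alpha 0.093.
By Bayes' rule, posterior ∝ prior × likelihood:
  Condition Delta: 0.131 × 0.14 = 0.01834
  Condition Gamma: 0.041 × 0.26 = 0.01066
  Condition Zeta: 0.191 × 0.024 = 0.004584
  Condition Beta: 0.1745 × 0.28 = 0.04886
  Condition Alpha: 0.4625 × 0.093 = 0.0430125
Total = 0.1254565.
P(Condition Beta | evidence) = 0.04886 / 0.1254565 ≈ 0.3895.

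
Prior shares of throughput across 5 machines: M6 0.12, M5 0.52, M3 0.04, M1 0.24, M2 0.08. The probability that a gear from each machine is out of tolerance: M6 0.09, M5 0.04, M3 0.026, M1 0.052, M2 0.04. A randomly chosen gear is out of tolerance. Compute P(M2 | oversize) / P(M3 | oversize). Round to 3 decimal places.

3.077

Unnormalized posteriors (prior × likelihood):
  M6: 0.12 × 0.09 = 0.0108
  M5: 0.52 × 0.04 = 0.0208
  M3: 0.04 × 0.026 = 0.00104
  M1: 0.24 × 0.052 = 0.01248
  M2: 0.08 × 0.04 = 0.0032
Normalizing constant = 0.04832.
The ratio is 0.0032 / 0.00104 (the normalizer cancels) = 3.077.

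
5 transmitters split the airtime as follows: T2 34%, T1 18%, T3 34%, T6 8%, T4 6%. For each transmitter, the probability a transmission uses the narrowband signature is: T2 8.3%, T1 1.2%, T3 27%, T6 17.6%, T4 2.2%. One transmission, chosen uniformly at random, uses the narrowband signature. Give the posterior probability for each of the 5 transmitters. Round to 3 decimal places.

By Bayes' rule, posterior ∝ prior × likelihood:
  T2: 0.34 × 0.083 = 0.02822
  T1: 0.18 × 0.012 = 0.00216
  T3: 0.34 × 0.27 = 0.0918
  T6: 0.08 × 0.176 = 0.01408
  T4: 0.06 × 0.022 = 0.00132
Normalizing constant = 0.13758.
P(T2 | narrowband) = 0.02822/0.13758 ≈ 0.205
P(T1 | narrowband) = 0.00216/0.13758 ≈ 0.016
P(T3 | narrowband) = 0.0918/0.13758 ≈ 0.667
P(T6 | narrowband) = 0.01408/0.13758 ≈ 0.102
P(T4 | narrowband) = 0.00132/0.13758 ≈ 0.010
(Check: 0.205+0.016+0.667+0.102+0.010 = 1.000.)

T2 0.205, T1 0.016, T3 0.667, T6 0.102, T4 0.010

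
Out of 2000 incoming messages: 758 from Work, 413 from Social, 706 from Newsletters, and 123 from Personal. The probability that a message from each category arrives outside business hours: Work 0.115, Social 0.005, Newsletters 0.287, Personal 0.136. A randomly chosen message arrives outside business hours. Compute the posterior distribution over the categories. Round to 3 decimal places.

Work 0.282, Social 0.007, Newsletters 0.657, Personal 0.054

By Bayes' rule, posterior ∝ prior × likelihood:
  Work: 0.379 × 0.115 = 0.043585
  Social: 0.2065 × 0.005 = 0.0010325
  Newsletters: 0.353 × 0.287 = 0.101311
  Personal: 0.0615 × 0.136 = 0.008364
Sum = 0.1542925.
P(Work | off-hours) = 0.043585/0.1542925 ≈ 0.282
P(Social | off-hours) = 0.0010325/0.1542925 ≈ 0.007
P(Newsletters | off-hours) = 0.101311/0.1542925 ≈ 0.657
P(Personal | off-hours) = 0.008364/0.1542925 ≈ 0.054
(Check: 0.282+0.007+0.657+0.054 = 1.000.)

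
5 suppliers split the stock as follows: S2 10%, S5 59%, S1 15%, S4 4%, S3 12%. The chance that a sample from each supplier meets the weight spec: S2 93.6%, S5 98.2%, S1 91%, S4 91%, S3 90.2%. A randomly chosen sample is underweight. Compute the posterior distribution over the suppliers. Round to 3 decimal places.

Taking complements, P(underweight | each) = S2 0.064, S5 0.018, S1 0.09, S4 0.09, S3 0.098.
Compute prior × likelihood for every hypothesis:
  S2: 0.1 × 0.064 = 0.0064
  S5: 0.59 × 0.018 = 0.01062
  S1: 0.15 × 0.09 = 0.0135
  S4: 0.04 × 0.09 = 0.0036
  S3: 0.12 × 0.098 = 0.01176
Sum = 0.04588.
P(S2 | underweight) = 0.0064/0.04588 ≈ 0.139
P(S5 | underweight) = 0.01062/0.04588 ≈ 0.231
P(S1 | underweight) = 0.0135/0.04588 ≈ 0.294
P(S4 | underweight) = 0.0036/0.04588 ≈ 0.078
P(S3 | underweight) = 0.01176/0.04588 ≈ 0.256
(Check: 0.139+0.231+0.294+0.078+0.256 = 0.998.)

S2 0.139, S5 0.231, S1 0.294, S4 0.078, S3 0.256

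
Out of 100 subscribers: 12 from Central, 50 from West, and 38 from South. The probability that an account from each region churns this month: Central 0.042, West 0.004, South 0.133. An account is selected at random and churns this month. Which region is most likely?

By Bayes' rule, posterior ∝ prior × likelihood:
  Central: 0.12 × 0.042 = 0.00504
  West: 0.5 × 0.004 = 0.002
  South: 0.38 × 0.133 = 0.05054
Sum = 0.05758.
Largest term belongs to South, so South is most probable.

South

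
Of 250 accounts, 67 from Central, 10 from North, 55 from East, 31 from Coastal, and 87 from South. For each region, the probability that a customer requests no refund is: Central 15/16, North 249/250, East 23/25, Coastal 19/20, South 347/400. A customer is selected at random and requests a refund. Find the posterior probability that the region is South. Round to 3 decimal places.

Taking complements, P(refund | each) = Central 0.0625, North 0.004, East 0.08, Coastal 0.05, South 0.1325.
Unnormalized posteriors (prior × likelihood):
  Central: 0.268 × 0.0625 = 0.01675
  North: 0.04 × 0.004 = 0.00016
  East: 0.22 × 0.08 = 0.0176
  Coastal: 0.124 × 0.05 = 0.0062
  South: 0.348 × 0.1325 = 0.04611
Normalizing constant = 0.08682.
P(South | evidence) = 0.04611 / 0.08682 ≈ 0.531.

0.531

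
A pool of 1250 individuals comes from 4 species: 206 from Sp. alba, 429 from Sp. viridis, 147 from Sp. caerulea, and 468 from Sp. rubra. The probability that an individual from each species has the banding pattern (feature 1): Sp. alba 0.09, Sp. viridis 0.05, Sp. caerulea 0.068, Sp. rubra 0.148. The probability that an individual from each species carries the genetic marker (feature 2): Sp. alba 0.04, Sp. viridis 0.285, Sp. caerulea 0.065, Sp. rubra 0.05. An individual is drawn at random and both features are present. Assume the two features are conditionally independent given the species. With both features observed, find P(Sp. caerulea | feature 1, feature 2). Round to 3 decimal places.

Prior × likelihood for each hypothesis:
  Sp. alba: 0.1648 × 0.09 × 0.04 = 0.00059328
  Sp. viridis: 0.3432 × 0.05 × 0.285 = 0.0048906
  Sp. caerulea: 0.1176 × 0.068 × 0.065 = 0.000519792
  Sp. rubra: 0.3744 × 0.148 × 0.05 = 0.00277056
Sum = 0.008774232.
P(Sp. caerulea | evidence) = 0.000519792 / 0.008774232 ≈ 0.059.

0.059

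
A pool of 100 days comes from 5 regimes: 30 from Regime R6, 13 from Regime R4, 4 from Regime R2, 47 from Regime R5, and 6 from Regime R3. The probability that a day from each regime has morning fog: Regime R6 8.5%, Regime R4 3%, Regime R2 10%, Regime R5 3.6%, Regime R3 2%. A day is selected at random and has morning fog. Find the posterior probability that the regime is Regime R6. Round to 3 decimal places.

By Bayes' rule, posterior ∝ prior × likelihood:
  Regime R6: 0.3 × 0.085 = 0.0255
  Regime R4: 0.13 × 0.03 = 0.0039
  Regime R2: 0.04 × 0.1 = 0.004
  Regime R5: 0.47 × 0.036 = 0.01692
  Regime R3: 0.06 × 0.02 = 0.0012
Normalizing constant = 0.05152.
P(Regime R6 | evidence) = 0.0255 / 0.05152 ≈ 0.495.

0.495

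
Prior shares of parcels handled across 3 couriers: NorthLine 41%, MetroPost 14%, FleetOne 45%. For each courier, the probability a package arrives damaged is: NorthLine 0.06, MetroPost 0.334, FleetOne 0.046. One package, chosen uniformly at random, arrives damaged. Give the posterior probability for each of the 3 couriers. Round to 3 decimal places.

Unnormalized posteriors (prior × likelihood):
  NorthLine: 0.41 × 0.06 = 0.0246
  MetroPost: 0.14 × 0.334 = 0.04676
  FleetOne: 0.45 × 0.046 = 0.0207
Normalizing constant = 0.09206.
P(NorthLine | damaged) = 0.0246/0.09206 ≈ 0.267
P(MetroPost | damaged) = 0.04676/0.09206 ≈ 0.508
P(FleetOne | damaged) = 0.0207/0.09206 ≈ 0.225
(Check: 0.267+0.508+0.225 = 1.000.)

NorthLine 0.267, MetroPost 0.508, FleetOne 0.225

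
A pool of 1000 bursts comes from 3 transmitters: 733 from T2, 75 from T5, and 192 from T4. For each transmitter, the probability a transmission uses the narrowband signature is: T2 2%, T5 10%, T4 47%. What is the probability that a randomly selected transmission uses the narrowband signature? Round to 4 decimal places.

0.1124

By Bayes' rule, posterior ∝ prior × likelihood:
  T2: 0.733 × 0.02 = 0.01466
  T5: 0.075 × 0.1 = 0.0075
  T4: 0.192 × 0.47 = 0.09024
P(narrowband) = 0.01466 + 0.0075 + 0.09024 = 0.1124 → 0.1124.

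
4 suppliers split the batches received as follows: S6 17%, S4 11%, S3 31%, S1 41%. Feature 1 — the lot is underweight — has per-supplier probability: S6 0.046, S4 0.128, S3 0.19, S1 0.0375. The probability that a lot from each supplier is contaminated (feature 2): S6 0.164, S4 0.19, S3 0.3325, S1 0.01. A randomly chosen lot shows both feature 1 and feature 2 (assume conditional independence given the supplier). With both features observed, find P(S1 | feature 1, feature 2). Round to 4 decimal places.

Compute prior × likelihood for every hypothesis:
  S6: 0.17 × 0.046 × 0.164 = 0.00128248
  S4: 0.11 × 0.128 × 0.19 = 0.0026752
  S3: 0.31 × 0.19 × 0.3325 = 0.01958425
  S1: 0.41 × 0.0375 × 0.01 = 0.00015375
Total = 0.02369568.
P(S1 | evidence) = 0.00015375 / 0.02369568 ≈ 0.0065.

0.0065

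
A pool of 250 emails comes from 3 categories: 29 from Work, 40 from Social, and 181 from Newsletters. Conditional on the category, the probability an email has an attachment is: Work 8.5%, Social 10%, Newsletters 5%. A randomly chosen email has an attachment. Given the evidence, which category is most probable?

Prior × likelihood for each hypothesis:
  Work: 0.116 × 0.085 = 0.00986
  Social: 0.16 × 0.1 = 0.016
  Newsletters: 0.724 × 0.05 = 0.0362
Total = 0.06206.
Largest term belongs to Newsletters, so Newsletters is most probable.

Newsletters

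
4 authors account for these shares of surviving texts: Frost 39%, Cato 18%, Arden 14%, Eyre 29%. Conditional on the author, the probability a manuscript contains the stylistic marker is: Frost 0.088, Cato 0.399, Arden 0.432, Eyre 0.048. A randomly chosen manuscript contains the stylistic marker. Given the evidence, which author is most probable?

Cato

Prior × likelihood for each hypothesis:
  Frost: 0.39 × 0.088 = 0.03432
  Cato: 0.18 × 0.399 = 0.07182
  Arden: 0.14 × 0.432 = 0.06048
  Eyre: 0.29 × 0.048 = 0.01392
Sum = 0.18054.
Largest term belongs to Cato, so Cato is most probable.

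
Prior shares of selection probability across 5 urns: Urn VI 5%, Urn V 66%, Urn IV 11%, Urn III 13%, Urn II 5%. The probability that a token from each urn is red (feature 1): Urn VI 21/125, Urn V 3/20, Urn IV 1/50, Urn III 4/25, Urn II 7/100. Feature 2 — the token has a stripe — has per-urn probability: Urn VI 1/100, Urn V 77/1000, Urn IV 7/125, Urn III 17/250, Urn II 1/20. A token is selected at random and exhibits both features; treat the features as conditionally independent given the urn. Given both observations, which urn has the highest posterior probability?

Unnormalized posteriors (prior × likelihood):
  Urn VI: 0.05 × 0.168 × 0.01 = 0.000084
  Urn V: 0.66 × 0.15 × 0.077 = 0.007623
  Urn IV: 0.11 × 0.02 × 0.056 = 0.0001232
  Urn III: 0.13 × 0.16 × 0.068 = 0.0014144
  Urn II: 0.05 × 0.07 × 0.05 = 0.000175
Normalizing constant = 0.0094196.
Largest term belongs to Urn V, so Urn V is most probable.

Urn V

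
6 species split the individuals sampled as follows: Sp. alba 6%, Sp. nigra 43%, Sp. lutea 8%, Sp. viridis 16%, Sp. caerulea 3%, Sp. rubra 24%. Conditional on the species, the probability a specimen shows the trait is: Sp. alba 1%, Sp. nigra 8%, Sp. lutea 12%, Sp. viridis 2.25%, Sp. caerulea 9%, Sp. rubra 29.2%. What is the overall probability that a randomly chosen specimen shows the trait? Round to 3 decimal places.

0.121

Unnormalized posteriors (prior × likelihood):
  Sp. alba: 0.06 × 0.01 = 0.0006
  Sp. nigra: 0.43 × 0.08 = 0.0344
  Sp. lutea: 0.08 × 0.12 = 0.0096
  Sp. viridis: 0.16 × 0.0225 = 0.0036
  Sp. caerulea: 0.03 × 0.09 = 0.0027
  Sp. rubra: 0.24 × 0.292 = 0.07008
P(trait) = 0.0006 + 0.0344 + 0.0096 + 0.0036 + 0.0027 + 0.07008 = 0.12098 → 0.121.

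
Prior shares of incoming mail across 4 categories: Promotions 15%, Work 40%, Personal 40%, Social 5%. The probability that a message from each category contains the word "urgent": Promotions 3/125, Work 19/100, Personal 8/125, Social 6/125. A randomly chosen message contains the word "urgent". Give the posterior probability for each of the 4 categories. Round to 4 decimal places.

Prior × likelihood for each hypothesis:
  Promotions: 0.15 × 0.024 = 0.0036
  Work: 0.4 × 0.19 = 0.076
  Personal: 0.4 × 0.064 = 0.0256
  Social: 0.05 × 0.048 = 0.0024
Total = 0.1076.
P(Promotions | urgent-flag) = 0.0036/0.1076 ≈ 0.0335
P(Work | urgent-flag) = 0.076/0.1076 ≈ 0.7063
P(Personal | urgent-flag) = 0.0256/0.1076 ≈ 0.2379
P(Social | urgent-flag) = 0.0024/0.1076 ≈ 0.0223

Promotions 0.0335, Work 0.7063, Personal 0.2379, Social 0.0223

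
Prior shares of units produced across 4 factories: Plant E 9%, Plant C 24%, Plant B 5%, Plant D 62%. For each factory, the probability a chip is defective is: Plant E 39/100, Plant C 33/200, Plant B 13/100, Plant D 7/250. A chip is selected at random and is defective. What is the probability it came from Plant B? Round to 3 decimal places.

Unnormalized posteriors (prior × likelihood):
  Plant E: 0.09 × 0.39 = 0.0351
  Plant C: 0.24 × 0.165 = 0.0396
  Plant B: 0.05 × 0.13 = 0.0065
  Plant D: 0.62 × 0.028 = 0.01736
Total = 0.09856.
P(Plant B | evidence) = 0.0065 / 0.09856 ≈ 0.066.

0.066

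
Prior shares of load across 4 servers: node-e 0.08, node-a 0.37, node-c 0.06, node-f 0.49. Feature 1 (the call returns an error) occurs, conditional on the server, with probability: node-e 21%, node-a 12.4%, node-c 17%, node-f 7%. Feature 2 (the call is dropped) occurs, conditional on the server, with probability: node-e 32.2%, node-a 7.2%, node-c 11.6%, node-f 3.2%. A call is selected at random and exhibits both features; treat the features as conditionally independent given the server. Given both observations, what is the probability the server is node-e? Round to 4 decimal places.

By Bayes' rule, posterior ∝ prior × likelihood:
  node-e: 0.08 × 0.21 × 0.322 = 0.0054096
  node-a: 0.37 × 0.124 × 0.072 = 0.00330336
  node-c: 0.06 × 0.17 × 0.116 = 0.0011832
  node-f: 0.49 × 0.07 × 0.032 = 0.0010976
Normalizing constant = 0.01099376.
P(node-e | evidence) = 0.0054096 / 0.01099376 ≈ 0.4921.

0.4921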